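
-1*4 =-4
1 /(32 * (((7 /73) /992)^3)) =11867346377728 /343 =34598677486.09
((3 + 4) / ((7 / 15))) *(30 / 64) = 225 / 32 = 7.03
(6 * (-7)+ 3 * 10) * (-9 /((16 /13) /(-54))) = -9477 /2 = -4738.50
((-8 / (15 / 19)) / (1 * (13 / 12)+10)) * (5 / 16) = -0.29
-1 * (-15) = 15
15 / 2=7.50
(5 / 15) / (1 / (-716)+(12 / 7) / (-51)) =-85204 / 8949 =-9.52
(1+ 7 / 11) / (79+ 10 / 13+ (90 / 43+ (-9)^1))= 5031 / 224015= 0.02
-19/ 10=-1.90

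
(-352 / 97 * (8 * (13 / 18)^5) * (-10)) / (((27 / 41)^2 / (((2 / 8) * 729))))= 137311577260 / 5727753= 23973.03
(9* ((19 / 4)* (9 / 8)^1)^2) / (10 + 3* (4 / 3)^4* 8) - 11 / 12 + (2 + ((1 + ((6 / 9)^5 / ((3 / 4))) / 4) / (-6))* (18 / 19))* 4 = 5431985057 / 576792576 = 9.42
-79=-79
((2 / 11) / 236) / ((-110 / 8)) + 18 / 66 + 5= 188208 / 35695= 5.27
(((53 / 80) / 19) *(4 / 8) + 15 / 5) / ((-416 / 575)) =-1054895 / 252928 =-4.17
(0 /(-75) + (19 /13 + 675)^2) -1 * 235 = 77294721 /169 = 457365.21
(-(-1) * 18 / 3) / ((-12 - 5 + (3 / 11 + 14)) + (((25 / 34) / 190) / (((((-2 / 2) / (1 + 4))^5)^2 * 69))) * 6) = 980628 / 536663635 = 0.00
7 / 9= 0.78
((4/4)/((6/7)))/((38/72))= 42/19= 2.21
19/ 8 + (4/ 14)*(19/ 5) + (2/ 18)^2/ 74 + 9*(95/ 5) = 146400593/ 839160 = 174.46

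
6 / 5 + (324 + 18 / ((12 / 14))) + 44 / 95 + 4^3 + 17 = 40628 / 95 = 427.66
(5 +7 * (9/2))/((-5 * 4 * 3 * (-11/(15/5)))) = 73/440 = 0.17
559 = 559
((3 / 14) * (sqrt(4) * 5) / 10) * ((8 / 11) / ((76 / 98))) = 42 / 209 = 0.20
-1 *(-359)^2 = -128881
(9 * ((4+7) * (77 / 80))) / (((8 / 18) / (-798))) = -27374193 / 160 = -171088.71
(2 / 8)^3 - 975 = -62399 / 64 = -974.98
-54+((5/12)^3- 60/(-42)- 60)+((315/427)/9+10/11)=-905045579/8116416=-111.51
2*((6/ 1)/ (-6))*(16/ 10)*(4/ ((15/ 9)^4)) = -5184/ 3125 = -1.66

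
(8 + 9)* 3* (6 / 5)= 306 / 5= 61.20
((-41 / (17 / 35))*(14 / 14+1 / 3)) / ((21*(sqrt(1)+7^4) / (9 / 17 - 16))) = 0.03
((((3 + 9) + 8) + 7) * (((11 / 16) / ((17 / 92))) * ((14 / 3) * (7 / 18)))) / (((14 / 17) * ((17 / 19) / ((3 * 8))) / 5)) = 504735 / 17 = 29690.29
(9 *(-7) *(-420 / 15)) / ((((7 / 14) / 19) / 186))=12467952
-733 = -733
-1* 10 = -10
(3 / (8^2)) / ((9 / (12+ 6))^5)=3 / 2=1.50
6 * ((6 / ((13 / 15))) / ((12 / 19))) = 855 / 13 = 65.77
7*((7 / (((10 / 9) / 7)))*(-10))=-3087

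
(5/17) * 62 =310/17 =18.24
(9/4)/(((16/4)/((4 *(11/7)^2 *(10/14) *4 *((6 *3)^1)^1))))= 98010/343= 285.74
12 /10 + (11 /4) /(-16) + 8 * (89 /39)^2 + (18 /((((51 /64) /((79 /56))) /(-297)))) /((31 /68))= -20717.20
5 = 5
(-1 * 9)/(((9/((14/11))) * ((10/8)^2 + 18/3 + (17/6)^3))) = -6048/144023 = -0.04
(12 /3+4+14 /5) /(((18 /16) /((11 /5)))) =528 /25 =21.12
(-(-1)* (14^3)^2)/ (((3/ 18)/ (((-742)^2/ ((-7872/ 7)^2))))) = 793472974441/ 40344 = 19667682.29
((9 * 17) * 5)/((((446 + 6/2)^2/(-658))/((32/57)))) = -5369280/3830419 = -1.40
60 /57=1.05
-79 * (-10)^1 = 790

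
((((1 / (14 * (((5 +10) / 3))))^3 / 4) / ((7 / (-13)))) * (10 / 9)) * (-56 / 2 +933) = -2353 / 1728720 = -0.00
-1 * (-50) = 50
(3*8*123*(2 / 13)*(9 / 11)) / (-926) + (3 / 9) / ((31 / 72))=0.37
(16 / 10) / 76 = 0.02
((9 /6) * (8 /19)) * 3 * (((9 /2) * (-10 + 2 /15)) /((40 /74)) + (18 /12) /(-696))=-8575641 /55100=-155.64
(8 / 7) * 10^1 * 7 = 80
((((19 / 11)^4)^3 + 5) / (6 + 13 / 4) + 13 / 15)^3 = 2474069501022842737774468215701564068735856694955081 / 5284642523731306360924822918803540590944723875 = 468162.13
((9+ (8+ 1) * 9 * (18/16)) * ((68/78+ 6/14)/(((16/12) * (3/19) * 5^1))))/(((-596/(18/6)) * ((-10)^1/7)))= 1080549/2479360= 0.44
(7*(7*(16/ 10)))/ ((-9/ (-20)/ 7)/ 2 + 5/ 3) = 65856/ 1427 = 46.15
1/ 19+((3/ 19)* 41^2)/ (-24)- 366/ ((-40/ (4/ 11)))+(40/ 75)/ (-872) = -4198949/ 546744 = -7.68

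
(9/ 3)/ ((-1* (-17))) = 3/ 17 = 0.18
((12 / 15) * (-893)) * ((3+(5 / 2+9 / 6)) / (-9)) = 555.64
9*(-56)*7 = -3528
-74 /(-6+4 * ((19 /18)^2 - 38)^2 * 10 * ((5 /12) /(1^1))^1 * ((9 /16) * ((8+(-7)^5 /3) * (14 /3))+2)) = 31072896 /139809195798299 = 0.00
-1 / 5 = -0.20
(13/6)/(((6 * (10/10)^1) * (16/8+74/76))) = 247/2034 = 0.12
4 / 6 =2 / 3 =0.67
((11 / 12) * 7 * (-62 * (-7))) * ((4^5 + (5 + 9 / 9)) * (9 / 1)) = 25815405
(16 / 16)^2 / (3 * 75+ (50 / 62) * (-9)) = 31 / 6750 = 0.00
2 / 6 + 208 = 625 / 3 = 208.33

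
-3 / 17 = -0.18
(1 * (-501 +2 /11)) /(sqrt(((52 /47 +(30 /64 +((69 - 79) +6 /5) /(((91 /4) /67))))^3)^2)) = -1765429873249882112000 /50839865838232240059587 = -0.03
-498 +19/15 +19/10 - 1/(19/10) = -56471/114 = -495.36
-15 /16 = -0.94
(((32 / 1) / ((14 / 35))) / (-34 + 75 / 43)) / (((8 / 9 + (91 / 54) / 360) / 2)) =-133747200 / 24093577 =-5.55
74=74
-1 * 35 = -35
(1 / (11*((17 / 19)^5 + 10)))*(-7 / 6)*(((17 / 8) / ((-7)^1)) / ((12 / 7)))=42093683 / 23697406656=0.00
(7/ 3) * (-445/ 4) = -3115/ 12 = -259.58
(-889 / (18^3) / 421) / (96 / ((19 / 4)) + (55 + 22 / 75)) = -422275 / 88056693432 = -0.00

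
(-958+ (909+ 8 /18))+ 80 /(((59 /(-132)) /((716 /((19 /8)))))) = -544878997 /10089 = -54007.24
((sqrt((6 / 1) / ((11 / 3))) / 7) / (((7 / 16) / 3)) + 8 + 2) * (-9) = -90-1296 * sqrt(22) / 539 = -101.28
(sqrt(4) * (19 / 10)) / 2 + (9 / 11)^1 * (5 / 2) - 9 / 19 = 3628 / 1045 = 3.47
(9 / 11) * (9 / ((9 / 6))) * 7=378 / 11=34.36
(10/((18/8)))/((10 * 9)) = 4/81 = 0.05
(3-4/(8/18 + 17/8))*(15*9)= 194.84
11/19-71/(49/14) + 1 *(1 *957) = 124660/133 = 937.29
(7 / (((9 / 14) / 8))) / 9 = 784 / 81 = 9.68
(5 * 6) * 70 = 2100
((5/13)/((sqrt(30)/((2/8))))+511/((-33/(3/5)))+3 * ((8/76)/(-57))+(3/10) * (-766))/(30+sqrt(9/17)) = -53802280/6746729 -sqrt(510)/1590264+85 * sqrt(30)/795132+316484 * sqrt(17)/6746729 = -7.78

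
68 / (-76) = -17 / 19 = -0.89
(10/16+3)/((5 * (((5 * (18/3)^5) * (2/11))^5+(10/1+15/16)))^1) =9340958/227442304239437611148919625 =0.00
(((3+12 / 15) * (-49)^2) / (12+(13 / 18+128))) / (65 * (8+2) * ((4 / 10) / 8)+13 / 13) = 1642284 / 848555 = 1.94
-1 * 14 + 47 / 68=-905 / 68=-13.31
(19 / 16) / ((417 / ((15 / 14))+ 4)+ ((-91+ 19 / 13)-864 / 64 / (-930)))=38285 / 9790516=0.00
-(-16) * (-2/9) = -32/9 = -3.56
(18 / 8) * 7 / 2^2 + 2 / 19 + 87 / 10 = 19369 / 1520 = 12.74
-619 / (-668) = 619 / 668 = 0.93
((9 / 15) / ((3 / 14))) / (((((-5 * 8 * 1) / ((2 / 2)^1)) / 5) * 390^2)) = -0.00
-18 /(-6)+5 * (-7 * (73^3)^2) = -5296697920112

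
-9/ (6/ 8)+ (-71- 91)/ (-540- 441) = -1290/ 109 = -11.83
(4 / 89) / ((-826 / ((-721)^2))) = -148526 / 5251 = -28.29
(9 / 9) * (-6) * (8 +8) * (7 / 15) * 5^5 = -140000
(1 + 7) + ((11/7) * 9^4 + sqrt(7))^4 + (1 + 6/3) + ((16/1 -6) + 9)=1503654951243456 * sqrt(7)/343 + 27130079304388363738/2401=11311090122365202.71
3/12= 1/4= 0.25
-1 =-1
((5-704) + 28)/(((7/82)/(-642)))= 35324124/7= 5046303.43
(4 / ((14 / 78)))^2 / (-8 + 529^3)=0.00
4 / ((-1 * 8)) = -0.50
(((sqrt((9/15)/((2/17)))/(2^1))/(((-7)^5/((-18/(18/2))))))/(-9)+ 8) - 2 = 6 - sqrt(510)/1512630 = 6.00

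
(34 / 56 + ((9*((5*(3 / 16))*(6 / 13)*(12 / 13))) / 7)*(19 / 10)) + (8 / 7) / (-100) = 92949 / 59150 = 1.57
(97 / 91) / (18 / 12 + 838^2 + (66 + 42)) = 194 / 127828337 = 0.00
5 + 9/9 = 6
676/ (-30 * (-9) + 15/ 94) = 63544/ 25395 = 2.50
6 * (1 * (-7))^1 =-42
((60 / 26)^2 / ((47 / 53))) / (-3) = -15900 / 7943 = -2.00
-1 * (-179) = 179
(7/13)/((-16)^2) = 7/3328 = 0.00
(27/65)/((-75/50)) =-18/65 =-0.28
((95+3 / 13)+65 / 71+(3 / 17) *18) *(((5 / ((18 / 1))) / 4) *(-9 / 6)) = -2597455 / 251056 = -10.35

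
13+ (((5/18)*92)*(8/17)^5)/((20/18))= 19211805/1419857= 13.53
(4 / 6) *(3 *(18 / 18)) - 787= -785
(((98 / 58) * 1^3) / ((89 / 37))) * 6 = 10878 / 2581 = 4.21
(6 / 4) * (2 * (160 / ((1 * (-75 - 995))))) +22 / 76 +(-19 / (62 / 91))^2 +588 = 10671422995 / 7814852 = 1365.53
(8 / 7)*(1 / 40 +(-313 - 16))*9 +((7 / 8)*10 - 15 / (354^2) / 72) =-355270108279 / 105265440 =-3374.99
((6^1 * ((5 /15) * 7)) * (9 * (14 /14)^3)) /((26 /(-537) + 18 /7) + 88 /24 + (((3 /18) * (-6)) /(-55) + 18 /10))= 5209974 /331117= 15.73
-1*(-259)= 259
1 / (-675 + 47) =-1 / 628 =-0.00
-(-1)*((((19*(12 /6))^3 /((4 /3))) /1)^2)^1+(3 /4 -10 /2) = 6774606847 /4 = 1693651711.75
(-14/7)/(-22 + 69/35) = 70/701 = 0.10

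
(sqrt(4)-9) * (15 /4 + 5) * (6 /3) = -245 /2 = -122.50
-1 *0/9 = 0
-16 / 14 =-1.14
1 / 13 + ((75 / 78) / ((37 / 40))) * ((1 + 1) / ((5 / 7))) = 1437 / 481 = 2.99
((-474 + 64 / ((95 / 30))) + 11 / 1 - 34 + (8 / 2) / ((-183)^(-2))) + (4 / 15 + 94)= 38068441 / 285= 133573.48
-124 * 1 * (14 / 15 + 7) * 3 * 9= -132804 / 5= -26560.80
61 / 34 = 1.79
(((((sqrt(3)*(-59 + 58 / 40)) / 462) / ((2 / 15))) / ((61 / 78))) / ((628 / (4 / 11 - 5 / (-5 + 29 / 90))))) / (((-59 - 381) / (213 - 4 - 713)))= -1340071317*sqrt(3) / 429318522160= -0.01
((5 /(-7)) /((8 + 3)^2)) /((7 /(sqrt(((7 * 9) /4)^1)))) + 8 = 8 - 15 * sqrt(7) /11858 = 8.00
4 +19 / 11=63 / 11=5.73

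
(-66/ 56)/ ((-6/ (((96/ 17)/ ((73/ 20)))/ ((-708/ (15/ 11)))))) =-300/ 512533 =-0.00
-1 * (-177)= 177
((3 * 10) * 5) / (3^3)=50 / 9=5.56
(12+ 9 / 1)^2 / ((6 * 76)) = 147 / 152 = 0.97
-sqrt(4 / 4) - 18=-19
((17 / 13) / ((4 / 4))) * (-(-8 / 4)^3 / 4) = 34 / 13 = 2.62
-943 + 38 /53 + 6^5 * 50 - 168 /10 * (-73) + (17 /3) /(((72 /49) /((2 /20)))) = 44542393861 /114480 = 389084.50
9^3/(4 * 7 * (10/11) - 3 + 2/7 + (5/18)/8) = 8083152/252529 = 32.01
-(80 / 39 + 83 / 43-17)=21832 / 1677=13.02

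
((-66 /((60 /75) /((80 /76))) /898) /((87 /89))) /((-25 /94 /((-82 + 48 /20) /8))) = -9156587 /2473990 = -3.70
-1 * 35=-35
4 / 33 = 0.12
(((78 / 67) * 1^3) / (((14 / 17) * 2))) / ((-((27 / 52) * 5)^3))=-15537184 / 384638625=-0.04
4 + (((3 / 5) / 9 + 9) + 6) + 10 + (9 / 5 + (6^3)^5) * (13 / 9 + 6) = 52503989944957 / 15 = 3500265996330.47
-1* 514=-514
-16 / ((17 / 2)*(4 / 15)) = -7.06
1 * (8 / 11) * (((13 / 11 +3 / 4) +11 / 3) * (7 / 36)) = 5173 / 6534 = 0.79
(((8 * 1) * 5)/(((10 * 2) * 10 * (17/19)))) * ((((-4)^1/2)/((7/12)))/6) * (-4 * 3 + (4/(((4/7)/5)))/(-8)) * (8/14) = 4978/4165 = 1.20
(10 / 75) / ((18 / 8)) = 8 / 135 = 0.06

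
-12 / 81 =-4 / 27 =-0.15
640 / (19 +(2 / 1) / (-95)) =60800 / 1803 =33.72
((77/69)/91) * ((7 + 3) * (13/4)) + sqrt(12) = 55/138 + 2 * sqrt(3) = 3.86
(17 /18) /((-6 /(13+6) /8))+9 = -403 /27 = -14.93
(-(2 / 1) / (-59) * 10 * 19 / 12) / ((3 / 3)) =95 / 177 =0.54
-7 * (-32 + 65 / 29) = 6041 / 29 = 208.31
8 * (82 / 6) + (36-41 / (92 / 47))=34331 / 276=124.39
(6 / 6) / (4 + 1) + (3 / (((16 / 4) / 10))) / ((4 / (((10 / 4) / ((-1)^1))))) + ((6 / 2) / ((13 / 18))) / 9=-4187 / 1040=-4.03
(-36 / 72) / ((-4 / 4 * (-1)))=-1 / 2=-0.50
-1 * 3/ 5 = -3/ 5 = -0.60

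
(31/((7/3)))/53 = 93/371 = 0.25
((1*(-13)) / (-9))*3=13 / 3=4.33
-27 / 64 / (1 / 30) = -405 / 32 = -12.66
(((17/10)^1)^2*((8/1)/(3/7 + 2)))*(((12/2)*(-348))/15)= -165648/125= -1325.18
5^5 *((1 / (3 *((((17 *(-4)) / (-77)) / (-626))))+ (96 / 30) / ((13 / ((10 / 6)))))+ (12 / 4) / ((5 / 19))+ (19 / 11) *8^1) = -9601958125 / 14586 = -658299.61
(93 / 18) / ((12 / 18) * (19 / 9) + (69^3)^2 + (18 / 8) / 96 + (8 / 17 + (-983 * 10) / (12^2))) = 303552 / 6340407913435985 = 0.00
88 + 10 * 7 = 158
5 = 5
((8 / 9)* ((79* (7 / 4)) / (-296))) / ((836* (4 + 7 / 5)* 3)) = -0.00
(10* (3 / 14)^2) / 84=0.01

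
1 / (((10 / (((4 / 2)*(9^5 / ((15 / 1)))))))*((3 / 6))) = 39366 / 25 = 1574.64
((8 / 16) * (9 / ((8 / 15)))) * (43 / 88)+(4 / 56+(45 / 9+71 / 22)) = 122427 / 9856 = 12.42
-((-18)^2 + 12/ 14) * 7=-2274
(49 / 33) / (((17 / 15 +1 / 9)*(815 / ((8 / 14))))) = 3 / 3586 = 0.00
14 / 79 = 0.18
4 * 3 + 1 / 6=73 / 6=12.17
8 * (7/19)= 56/19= 2.95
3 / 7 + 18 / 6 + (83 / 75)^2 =183223 / 39375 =4.65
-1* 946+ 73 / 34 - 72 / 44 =-353613 / 374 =-945.49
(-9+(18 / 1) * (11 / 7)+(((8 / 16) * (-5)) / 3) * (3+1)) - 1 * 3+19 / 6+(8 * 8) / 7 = 1061 / 42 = 25.26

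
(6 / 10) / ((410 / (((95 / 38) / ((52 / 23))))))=69 / 42640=0.00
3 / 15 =0.20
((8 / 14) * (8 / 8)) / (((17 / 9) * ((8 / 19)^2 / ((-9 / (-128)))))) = 29241 / 243712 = 0.12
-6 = -6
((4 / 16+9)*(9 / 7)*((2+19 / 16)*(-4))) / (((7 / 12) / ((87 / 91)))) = -4432563 / 17836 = -248.52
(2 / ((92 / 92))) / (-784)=-1 / 392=-0.00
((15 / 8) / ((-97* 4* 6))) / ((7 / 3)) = -15 / 43456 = -0.00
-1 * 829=-829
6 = 6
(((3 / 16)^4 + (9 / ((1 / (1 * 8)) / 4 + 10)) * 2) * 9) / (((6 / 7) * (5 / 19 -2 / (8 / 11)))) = -79746667 / 10518528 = -7.58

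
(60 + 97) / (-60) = -157 / 60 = -2.62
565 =565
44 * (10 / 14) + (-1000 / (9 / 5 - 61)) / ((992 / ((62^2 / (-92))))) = 5855415 / 190624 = 30.72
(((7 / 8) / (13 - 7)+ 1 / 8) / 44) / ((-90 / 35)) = -91 / 38016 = -0.00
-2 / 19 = -0.11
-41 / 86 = -0.48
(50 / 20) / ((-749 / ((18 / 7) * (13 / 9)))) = -65 / 5243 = -0.01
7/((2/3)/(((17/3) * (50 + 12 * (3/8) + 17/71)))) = 924987/284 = 3257.00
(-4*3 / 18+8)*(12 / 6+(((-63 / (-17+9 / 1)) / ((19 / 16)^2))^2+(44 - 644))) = -1625089444 / 390963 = -4156.63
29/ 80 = 0.36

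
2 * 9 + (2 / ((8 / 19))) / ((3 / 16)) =43.33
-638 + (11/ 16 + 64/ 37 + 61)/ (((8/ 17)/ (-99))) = -66206437/ 4736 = -13979.40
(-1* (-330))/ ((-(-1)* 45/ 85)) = 1870/ 3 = 623.33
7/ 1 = 7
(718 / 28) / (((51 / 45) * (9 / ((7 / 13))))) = 1795 / 1326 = 1.35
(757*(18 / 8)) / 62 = 6813 / 248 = 27.47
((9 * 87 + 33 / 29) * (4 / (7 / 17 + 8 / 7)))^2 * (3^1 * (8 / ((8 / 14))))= 196835808250368 / 1151329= 170963997.48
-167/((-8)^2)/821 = -167/52544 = -0.00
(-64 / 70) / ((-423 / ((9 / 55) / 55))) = 32 / 4976125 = 0.00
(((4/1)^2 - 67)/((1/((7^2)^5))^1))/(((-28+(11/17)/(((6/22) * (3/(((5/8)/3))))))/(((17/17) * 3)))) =1552661792.69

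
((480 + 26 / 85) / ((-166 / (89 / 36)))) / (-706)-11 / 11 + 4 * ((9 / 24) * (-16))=-4480930243 / 179309880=-24.99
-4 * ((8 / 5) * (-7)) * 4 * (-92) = -82432 / 5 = -16486.40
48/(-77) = -48/77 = -0.62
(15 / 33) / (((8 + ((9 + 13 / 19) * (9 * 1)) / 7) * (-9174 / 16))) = -133 / 3431076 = -0.00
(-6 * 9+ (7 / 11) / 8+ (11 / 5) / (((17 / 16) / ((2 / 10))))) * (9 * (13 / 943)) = -234133029 / 35268200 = -6.64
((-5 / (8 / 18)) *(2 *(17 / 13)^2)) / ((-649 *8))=13005 / 1754896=0.01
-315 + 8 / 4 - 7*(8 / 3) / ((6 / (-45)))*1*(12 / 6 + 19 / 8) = 599 / 2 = 299.50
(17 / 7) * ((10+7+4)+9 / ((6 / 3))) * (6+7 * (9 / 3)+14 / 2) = 2105.57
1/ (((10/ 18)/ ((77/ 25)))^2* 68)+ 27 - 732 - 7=-756019751/ 1062500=-711.55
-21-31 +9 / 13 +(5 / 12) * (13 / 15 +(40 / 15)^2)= -67369 / 1404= -47.98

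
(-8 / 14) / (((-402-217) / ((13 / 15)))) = 0.00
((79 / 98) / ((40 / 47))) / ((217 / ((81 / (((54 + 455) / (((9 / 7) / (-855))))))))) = -300753 / 287928880400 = -0.00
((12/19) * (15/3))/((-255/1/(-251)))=1004/323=3.11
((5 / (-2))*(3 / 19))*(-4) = 30 / 19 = 1.58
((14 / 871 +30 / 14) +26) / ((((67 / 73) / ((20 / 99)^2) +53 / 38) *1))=95250838000 / 80788133881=1.18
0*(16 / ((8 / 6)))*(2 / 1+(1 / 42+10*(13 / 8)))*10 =0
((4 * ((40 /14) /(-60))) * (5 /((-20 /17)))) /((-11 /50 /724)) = -615400 /231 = -2664.07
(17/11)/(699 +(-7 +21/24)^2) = 1088/518507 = 0.00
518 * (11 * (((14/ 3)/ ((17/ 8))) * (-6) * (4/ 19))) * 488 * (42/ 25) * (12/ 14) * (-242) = 21705417474048/ 8075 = 2687977396.17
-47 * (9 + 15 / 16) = -7473 / 16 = -467.06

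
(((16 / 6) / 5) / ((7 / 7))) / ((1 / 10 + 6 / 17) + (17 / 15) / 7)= 1904 / 2195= 0.87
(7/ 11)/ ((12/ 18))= 21/ 22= 0.95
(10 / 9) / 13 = 10 / 117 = 0.09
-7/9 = -0.78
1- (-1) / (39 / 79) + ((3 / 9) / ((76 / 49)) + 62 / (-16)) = -3761 / 5928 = -0.63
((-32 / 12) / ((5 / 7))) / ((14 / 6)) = -8 / 5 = -1.60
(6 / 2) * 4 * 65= 780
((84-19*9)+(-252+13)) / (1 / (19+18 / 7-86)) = 147026 / 7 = 21003.71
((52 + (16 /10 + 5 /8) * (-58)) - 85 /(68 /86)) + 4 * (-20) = -264.55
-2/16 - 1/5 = -13/40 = -0.32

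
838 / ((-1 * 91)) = -838 / 91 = -9.21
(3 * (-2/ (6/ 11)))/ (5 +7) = -11/ 12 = -0.92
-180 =-180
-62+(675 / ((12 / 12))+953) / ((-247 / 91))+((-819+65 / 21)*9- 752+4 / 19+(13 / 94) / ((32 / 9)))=-3503233591 / 400064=-8756.68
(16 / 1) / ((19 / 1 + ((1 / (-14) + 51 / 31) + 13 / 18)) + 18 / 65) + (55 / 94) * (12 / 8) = 833714445 / 514850972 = 1.62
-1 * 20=-20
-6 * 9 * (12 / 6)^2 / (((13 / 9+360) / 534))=-1038096 / 3253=-319.12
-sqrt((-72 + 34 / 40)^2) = -1423 / 20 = -71.15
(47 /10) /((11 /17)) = 799 /110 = 7.26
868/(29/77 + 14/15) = 1002540/1513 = 662.62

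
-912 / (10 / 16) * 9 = -65664 / 5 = -13132.80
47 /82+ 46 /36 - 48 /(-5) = 21127 /1845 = 11.45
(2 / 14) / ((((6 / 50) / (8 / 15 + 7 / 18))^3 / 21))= 71473375 / 52488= 1361.71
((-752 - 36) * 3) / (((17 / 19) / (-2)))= 89832 / 17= 5284.24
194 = 194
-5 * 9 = -45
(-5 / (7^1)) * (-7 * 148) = 740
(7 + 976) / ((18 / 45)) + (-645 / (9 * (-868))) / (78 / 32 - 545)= 2457.50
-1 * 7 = -7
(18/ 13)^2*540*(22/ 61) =3849120/ 10309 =373.37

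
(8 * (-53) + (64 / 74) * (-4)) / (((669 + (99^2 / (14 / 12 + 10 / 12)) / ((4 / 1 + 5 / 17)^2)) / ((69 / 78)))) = -646173224 / 1597351457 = -0.40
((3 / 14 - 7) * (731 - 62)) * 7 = -63555 / 2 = -31777.50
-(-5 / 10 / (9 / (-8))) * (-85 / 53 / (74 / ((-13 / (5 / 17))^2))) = 1660594 / 88245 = 18.82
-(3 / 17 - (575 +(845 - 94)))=22539 / 17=1325.82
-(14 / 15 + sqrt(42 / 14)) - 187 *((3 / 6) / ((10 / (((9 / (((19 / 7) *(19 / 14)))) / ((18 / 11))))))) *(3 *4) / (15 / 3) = -932407 / 27075 - sqrt(3) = -36.17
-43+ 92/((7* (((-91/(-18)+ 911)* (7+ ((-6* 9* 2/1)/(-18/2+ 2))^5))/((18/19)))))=-197942307717225913/4603309483460347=-43.00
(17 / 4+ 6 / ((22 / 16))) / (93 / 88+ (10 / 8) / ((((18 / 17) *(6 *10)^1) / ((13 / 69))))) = 5648616 / 695467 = 8.12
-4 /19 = -0.21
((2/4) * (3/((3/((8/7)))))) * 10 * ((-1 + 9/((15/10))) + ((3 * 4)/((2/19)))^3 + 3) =59262080/7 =8466011.43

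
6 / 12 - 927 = -1853 / 2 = -926.50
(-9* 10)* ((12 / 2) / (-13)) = 540 / 13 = 41.54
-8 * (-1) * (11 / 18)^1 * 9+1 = 45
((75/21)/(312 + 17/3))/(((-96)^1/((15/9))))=-125/640416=-0.00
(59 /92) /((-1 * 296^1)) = -59 /27232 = -0.00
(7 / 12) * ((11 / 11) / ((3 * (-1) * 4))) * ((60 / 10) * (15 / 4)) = -35 / 32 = -1.09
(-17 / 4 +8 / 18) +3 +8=259 / 36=7.19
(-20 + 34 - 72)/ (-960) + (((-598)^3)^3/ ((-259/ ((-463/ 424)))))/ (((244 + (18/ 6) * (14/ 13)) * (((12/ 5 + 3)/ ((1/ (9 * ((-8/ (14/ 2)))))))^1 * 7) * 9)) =367887487161868993127748327949/ 7718986406880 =47660077083950771.41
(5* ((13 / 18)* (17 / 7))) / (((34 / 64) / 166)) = 172640 / 63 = 2740.32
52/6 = 26/3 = 8.67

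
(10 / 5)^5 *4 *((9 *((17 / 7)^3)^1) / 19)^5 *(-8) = -173079776019049587467117568 / 11755432307208352357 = -14723386.73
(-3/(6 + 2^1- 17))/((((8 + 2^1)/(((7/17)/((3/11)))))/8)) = 0.40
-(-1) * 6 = 6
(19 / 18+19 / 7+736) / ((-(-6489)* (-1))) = -93211 / 817614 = -0.11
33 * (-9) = -297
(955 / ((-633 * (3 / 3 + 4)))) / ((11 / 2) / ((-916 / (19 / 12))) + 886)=-1399648 / 4109776765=-0.00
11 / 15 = 0.73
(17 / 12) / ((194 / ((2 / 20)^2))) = 0.00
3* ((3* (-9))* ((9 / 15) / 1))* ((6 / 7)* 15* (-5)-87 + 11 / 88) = 7346.41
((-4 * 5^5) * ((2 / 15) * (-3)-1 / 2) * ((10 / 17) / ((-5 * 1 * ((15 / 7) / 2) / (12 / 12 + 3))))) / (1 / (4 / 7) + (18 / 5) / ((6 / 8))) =-1680000 / 2227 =-754.38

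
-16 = -16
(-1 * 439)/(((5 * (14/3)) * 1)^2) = -3951/4900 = -0.81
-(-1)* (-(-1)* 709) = 709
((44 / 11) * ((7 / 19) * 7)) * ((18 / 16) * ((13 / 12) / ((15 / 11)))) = 7007 / 760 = 9.22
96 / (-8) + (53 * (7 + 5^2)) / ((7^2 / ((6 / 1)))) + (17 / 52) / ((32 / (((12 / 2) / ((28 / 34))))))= 15960501 / 81536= 195.75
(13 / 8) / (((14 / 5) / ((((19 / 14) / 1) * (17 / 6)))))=2.23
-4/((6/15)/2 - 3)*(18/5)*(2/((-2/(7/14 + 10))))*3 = -162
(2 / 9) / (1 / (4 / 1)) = 8 / 9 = 0.89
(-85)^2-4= 7221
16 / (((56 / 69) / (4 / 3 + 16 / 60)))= 1104 / 35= 31.54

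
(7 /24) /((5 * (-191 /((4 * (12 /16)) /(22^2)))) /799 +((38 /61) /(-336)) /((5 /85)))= -2388211 /1579201597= -0.00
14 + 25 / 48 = 697 / 48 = 14.52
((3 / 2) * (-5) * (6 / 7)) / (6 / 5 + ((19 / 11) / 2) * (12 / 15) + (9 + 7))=-825 / 2296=-0.36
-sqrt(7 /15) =-sqrt(105) /15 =-0.68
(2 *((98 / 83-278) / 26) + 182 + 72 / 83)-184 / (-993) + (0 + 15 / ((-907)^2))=142578390006035 / 881424803103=161.76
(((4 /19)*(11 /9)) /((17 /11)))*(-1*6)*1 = -968 /969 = -1.00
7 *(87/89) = 6.84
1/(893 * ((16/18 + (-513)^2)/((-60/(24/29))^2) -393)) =-189225/57947938937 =-0.00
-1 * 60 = -60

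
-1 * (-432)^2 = -186624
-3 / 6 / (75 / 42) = -7 / 25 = -0.28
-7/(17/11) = -77/17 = -4.53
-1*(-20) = 20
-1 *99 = -99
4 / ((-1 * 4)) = -1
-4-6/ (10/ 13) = -59/ 5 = -11.80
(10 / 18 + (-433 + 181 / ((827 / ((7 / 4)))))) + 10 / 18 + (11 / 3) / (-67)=-860844295 / 1994724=-431.56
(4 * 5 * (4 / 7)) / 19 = 80 / 133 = 0.60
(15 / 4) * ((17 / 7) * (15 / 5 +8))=2805 / 28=100.18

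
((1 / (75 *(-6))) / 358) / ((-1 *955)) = 0.00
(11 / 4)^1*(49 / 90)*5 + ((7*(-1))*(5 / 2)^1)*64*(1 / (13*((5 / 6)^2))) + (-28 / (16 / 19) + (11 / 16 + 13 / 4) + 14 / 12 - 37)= -1700911 / 9360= -181.72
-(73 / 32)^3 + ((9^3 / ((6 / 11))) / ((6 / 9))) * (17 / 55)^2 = 1618919077 / 9011200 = 179.66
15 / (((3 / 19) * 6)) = 95 / 6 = 15.83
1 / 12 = 0.08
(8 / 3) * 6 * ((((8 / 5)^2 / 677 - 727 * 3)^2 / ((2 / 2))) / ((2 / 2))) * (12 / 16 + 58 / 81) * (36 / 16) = 25889328186010099 / 103124025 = 251050404.46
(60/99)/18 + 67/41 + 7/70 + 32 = 4111907/121770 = 33.77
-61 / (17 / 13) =-793 / 17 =-46.65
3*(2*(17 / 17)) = 6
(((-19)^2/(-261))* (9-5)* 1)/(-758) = 722/98919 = 0.01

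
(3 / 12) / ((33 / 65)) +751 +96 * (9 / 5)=610033 / 660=924.29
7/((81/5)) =35/81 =0.43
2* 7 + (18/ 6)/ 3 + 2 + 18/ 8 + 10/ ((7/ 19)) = 1299/ 28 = 46.39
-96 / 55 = -1.75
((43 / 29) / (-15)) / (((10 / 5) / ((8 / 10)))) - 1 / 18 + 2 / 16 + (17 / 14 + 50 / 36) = 106903 / 40600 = 2.63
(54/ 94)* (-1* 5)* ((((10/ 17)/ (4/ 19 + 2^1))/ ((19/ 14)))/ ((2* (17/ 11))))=-2475/ 13583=-0.18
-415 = -415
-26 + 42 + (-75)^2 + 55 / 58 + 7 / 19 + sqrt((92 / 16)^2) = 12448339 / 2204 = 5648.07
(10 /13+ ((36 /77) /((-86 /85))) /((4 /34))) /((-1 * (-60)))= -27191 /516516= -0.05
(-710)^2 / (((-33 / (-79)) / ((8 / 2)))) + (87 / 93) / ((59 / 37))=291351687809 / 60357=4827139.98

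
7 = 7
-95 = -95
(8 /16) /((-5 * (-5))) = 1 /50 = 0.02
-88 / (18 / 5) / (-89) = 220 / 801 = 0.27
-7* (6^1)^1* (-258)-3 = 10833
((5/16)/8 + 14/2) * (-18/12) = -2703/256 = -10.56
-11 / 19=-0.58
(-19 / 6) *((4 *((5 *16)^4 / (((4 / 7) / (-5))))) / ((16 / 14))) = 11916800000 / 3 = 3972266666.67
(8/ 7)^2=64/ 49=1.31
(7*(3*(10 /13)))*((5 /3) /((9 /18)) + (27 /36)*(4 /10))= 763 /13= 58.69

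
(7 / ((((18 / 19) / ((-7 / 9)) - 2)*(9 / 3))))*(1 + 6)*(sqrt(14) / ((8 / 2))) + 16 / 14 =8 / 7 - 6517*sqrt(14) / 5136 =-3.60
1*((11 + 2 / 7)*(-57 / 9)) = -1501 / 21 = -71.48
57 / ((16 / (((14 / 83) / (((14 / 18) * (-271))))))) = -513 / 179944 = -0.00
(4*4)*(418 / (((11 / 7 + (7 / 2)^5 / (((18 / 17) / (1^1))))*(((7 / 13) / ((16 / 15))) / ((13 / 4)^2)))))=2821158912 / 10031845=281.22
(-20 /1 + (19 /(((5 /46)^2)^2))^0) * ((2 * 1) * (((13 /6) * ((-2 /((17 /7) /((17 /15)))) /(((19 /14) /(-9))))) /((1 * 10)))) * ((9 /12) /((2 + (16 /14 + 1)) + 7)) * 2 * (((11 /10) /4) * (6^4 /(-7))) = 43659 /125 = 349.27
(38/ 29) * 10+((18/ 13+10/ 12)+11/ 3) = 14317/ 754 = 18.99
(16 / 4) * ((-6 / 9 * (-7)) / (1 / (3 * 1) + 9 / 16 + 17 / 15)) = 4480 / 487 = 9.20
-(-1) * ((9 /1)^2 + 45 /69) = 1878 /23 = 81.65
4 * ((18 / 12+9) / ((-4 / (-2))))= 21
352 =352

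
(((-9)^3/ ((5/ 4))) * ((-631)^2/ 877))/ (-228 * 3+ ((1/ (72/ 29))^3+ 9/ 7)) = 3033484410894336/ 7821004741565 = 387.86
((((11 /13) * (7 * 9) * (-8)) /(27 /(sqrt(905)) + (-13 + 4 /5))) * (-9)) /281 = -1.21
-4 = -4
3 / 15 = 1 / 5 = 0.20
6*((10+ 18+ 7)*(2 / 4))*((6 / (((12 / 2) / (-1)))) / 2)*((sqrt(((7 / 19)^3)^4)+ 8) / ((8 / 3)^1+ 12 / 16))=-237185359110 / 1928881121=-122.97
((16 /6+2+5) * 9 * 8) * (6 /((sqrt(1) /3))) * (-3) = -37584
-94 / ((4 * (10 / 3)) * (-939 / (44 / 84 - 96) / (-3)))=18847 / 8764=2.15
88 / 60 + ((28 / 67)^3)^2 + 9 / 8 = 28190383691039 / 10855005860280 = 2.60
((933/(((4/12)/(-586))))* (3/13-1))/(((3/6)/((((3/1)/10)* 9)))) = 88571556/13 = 6813196.62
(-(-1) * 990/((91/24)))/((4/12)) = 71280/91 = 783.30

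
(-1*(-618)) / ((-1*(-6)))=103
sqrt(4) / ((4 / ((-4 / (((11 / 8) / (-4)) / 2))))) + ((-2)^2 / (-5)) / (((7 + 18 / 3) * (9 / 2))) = 74792 / 6435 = 11.62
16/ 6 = 8/ 3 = 2.67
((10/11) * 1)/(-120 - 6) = -5/693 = -0.01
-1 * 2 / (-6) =1 / 3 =0.33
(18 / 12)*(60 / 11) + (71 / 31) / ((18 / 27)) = 7923 / 682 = 11.62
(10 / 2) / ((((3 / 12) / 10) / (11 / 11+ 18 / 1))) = 3800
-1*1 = -1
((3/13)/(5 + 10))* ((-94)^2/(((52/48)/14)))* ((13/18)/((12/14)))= 865928/585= 1480.22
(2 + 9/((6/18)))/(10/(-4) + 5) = 58/5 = 11.60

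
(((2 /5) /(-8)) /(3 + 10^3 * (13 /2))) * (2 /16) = -0.00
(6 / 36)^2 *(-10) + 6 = 103 / 18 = 5.72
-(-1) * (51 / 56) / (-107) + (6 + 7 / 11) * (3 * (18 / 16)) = 737859 / 32956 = 22.39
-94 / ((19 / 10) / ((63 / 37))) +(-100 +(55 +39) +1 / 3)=-189611 / 2109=-89.91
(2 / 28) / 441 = 1 / 6174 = 0.00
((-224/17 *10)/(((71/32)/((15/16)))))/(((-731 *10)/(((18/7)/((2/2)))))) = 17280/882317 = 0.02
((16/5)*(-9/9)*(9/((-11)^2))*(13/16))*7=-1.35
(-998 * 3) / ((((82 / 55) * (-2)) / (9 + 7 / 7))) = 411675 / 41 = 10040.85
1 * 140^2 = 19600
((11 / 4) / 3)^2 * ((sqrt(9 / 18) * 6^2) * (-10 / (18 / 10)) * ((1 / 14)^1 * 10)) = -84.88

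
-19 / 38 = -1 / 2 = -0.50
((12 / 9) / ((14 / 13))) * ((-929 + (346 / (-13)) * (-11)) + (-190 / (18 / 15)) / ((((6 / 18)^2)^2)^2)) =-1286952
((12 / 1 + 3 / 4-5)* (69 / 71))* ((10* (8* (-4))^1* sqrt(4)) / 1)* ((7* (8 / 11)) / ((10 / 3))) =-5749632 / 781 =-7361.88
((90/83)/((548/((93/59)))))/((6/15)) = 20925/2683556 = 0.01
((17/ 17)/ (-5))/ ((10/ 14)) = -7/ 25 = -0.28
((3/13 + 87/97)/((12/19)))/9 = 1501/7566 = 0.20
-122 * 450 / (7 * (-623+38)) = 1220 / 91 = 13.41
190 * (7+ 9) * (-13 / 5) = -7904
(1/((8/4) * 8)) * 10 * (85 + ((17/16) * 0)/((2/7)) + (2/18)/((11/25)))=5275/99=53.28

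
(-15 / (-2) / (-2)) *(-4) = 15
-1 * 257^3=-16974593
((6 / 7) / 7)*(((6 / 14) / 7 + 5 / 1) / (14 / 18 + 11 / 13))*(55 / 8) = 119691 / 45619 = 2.62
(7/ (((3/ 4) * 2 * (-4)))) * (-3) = 7/ 2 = 3.50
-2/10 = -1/5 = -0.20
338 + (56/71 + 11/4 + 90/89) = 8658293/25276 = 342.55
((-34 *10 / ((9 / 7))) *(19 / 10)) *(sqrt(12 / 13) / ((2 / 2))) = -482.73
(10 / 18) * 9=5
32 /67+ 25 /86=4427 /5762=0.77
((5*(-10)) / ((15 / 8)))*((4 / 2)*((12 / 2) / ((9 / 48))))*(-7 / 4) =2986.67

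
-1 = -1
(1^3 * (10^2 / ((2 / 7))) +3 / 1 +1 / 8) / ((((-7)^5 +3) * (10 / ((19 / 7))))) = -10735 / 1882048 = -0.01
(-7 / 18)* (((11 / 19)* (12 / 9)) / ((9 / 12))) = -616 / 1539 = -0.40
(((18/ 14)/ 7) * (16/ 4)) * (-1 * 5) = -180/ 49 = -3.67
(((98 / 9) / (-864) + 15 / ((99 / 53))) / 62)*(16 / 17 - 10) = -2400307 / 2048976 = -1.17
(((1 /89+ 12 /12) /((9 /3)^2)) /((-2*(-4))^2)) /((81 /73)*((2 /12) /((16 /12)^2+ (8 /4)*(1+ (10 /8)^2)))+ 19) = 0.00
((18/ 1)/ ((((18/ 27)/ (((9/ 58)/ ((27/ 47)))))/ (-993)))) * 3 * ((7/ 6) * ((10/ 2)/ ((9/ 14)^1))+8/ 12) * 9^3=-8948090817/ 58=-154277427.88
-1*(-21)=21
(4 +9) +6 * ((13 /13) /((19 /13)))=325 /19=17.11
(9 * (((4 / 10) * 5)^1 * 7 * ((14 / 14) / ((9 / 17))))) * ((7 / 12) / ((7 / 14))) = 833 / 3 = 277.67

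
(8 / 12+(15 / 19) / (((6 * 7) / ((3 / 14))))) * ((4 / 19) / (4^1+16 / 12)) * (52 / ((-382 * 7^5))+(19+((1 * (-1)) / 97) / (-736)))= 32627408808036253 / 64862902773648896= 0.50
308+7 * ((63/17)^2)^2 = 1628.28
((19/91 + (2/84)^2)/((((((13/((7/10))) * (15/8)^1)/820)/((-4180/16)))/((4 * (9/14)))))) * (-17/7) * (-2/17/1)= -164559076/173901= -946.28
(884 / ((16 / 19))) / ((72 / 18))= 4199 / 16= 262.44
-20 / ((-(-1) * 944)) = -5 / 236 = -0.02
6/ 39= 2/ 13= 0.15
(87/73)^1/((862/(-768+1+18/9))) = -66555/62926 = -1.06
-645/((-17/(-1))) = -645/17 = -37.94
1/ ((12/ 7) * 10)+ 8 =967/ 120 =8.06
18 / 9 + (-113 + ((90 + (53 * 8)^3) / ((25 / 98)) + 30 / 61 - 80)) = 455673440967 / 1525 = 298802256.37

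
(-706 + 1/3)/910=-2117/2730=-0.78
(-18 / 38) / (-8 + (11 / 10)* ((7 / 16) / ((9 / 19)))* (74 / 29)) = 187920 / 2145271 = 0.09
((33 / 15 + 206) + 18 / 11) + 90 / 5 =12531 / 55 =227.84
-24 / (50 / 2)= -24 / 25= -0.96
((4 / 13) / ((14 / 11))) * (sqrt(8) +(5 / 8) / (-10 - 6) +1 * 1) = 1353 / 5824 +44 * sqrt(2) / 91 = 0.92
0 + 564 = 564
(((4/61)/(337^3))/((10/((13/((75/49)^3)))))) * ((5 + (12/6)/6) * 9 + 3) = 0.00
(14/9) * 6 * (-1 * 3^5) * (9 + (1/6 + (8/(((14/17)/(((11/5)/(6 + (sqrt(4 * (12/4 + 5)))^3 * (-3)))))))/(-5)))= -4257312642/204775 - 2585088 * sqrt(2)/204775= -20808.05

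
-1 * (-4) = 4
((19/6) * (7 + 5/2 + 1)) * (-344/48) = -5719/24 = -238.29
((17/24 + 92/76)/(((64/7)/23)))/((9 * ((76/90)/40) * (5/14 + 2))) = 24653125/2287296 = 10.78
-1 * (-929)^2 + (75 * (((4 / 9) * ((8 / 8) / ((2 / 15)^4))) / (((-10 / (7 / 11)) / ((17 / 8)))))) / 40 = -863397.56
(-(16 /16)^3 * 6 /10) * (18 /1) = -54 /5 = -10.80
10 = 10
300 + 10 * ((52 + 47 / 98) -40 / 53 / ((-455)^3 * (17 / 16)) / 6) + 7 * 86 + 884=23534328910493 / 10184512065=2310.80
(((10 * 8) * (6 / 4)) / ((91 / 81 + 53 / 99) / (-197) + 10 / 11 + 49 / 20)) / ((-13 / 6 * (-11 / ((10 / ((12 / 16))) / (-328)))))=-382968000 / 6269499379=-0.06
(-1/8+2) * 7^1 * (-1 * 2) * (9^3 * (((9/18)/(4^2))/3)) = -199.34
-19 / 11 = -1.73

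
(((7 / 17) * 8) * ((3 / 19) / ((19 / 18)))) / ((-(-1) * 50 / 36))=54432 / 153425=0.35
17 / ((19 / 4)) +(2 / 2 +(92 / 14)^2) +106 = 143153 / 931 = 153.76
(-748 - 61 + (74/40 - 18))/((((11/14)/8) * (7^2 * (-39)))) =22004/5005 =4.40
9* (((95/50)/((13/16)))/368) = 171/2990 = 0.06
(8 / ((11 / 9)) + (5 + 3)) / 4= 3.64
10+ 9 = 19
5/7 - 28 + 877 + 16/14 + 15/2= 12017/14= 858.36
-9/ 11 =-0.82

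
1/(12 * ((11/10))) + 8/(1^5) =533/66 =8.08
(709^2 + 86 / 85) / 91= 3286767 / 595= 5523.98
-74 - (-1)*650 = 576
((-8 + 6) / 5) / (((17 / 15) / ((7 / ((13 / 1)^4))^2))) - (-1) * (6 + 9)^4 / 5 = 140407650351831 / 13867422257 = 10125.00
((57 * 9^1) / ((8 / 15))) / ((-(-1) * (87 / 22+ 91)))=84645 / 8356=10.13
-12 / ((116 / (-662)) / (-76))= -150936 / 29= -5204.69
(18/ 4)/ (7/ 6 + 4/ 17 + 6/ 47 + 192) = 21573/ 927781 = 0.02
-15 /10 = -3 /2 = -1.50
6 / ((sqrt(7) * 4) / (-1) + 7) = -8 * sqrt(7) / 21 - 2 / 3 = -1.67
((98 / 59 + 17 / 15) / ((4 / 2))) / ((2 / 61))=150853 / 3540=42.61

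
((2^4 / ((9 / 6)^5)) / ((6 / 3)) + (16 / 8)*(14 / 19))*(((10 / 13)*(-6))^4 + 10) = 154549777480 / 131866137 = 1172.02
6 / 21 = 2 / 7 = 0.29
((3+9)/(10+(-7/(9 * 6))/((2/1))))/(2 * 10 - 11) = 144/1073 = 0.13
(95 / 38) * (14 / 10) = 7 / 2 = 3.50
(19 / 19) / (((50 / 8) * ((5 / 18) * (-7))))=-72 / 875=-0.08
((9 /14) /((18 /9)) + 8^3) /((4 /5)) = 71725 /112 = 640.40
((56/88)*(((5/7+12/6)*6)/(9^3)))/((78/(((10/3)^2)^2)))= 190000/8444007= 0.02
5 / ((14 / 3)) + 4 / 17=311 / 238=1.31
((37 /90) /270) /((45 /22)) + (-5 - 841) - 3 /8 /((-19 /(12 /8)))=-845.97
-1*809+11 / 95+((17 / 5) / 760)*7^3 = -3067929 / 3800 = -807.35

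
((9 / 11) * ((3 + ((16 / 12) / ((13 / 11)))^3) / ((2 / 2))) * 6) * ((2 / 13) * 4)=4210256 / 314171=13.40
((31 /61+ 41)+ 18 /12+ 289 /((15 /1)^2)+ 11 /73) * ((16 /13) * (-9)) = -492.30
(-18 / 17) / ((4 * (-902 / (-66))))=-0.02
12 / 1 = 12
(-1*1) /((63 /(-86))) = 86 /63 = 1.37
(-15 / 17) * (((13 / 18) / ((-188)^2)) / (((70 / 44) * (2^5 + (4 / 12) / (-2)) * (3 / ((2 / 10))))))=-143 / 6025003320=-0.00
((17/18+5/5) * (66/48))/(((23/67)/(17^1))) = 438515/3312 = 132.40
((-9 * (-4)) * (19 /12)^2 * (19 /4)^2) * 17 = 2215457 /64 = 34616.52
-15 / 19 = -0.79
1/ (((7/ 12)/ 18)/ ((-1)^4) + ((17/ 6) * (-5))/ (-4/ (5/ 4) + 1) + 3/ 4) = 2376/ 17159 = 0.14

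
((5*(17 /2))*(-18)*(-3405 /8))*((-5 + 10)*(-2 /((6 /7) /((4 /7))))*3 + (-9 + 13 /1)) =-5209650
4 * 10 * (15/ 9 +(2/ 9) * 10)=1400/ 9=155.56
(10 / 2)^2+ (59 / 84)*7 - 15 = 179 / 12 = 14.92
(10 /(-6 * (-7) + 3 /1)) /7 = 2 /63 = 0.03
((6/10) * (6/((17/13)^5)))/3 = 2227758/7099285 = 0.31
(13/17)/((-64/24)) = -39/136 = -0.29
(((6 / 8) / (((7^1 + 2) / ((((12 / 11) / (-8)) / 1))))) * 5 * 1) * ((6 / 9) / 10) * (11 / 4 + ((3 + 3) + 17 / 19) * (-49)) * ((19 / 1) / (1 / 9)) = 76401 / 352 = 217.05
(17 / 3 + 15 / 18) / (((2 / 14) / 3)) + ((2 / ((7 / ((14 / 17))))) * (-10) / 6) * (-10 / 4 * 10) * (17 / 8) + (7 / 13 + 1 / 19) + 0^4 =157.92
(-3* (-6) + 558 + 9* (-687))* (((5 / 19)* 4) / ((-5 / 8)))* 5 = 897120 / 19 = 47216.84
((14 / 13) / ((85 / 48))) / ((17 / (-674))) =-452928 / 18785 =-24.11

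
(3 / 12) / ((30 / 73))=73 / 120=0.61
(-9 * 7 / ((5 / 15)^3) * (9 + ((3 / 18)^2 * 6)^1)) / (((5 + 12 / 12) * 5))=-519.75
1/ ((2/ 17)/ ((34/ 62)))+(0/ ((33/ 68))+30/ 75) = 1569/ 310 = 5.06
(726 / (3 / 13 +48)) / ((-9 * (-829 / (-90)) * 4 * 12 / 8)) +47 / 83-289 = -1131355510 / 3921999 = -288.46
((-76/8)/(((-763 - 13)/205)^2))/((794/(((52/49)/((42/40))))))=-51900875/61499181072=-0.00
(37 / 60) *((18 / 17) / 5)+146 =124211 / 850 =146.13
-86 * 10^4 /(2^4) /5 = -10750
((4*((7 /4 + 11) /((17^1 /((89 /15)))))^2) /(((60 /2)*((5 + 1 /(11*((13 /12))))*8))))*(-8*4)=-1132703 /545250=-2.08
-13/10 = -1.30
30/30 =1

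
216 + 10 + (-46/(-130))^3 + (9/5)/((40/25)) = 499090961/2197000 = 227.17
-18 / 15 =-6 / 5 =-1.20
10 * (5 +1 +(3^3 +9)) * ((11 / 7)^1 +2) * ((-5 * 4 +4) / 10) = -2400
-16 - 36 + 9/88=-4567/88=-51.90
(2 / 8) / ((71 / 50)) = 25 / 142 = 0.18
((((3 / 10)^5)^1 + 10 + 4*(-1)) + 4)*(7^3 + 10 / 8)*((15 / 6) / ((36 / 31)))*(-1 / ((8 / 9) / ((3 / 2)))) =-128092118823 / 10240000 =-12509.00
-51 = -51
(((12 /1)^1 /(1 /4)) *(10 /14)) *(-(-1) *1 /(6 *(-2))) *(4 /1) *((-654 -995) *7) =131920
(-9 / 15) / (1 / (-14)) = 42 / 5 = 8.40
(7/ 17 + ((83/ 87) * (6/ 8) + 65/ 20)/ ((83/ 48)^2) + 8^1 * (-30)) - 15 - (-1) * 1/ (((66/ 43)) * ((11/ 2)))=-312087628913/ 1232848551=-253.14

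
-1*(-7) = 7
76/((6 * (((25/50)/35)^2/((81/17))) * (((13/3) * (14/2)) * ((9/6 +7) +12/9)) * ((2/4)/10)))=258552000/13039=19829.13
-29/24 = -1.21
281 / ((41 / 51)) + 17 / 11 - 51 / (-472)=74758537 / 212872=351.19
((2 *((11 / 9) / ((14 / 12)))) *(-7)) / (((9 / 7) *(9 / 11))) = -3388 / 243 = -13.94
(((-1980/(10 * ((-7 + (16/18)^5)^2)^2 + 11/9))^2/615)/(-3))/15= -858473681238521122619811284878674192466608/1804543802041324959794836088365564148696700332081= -0.00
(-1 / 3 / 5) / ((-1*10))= 1 / 150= 0.01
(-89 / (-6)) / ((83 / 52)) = 2314 / 249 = 9.29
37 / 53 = 0.70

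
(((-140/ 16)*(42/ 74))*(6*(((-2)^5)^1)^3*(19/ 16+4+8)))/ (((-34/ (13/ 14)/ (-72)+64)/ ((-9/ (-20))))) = 50167143936/ 558515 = 89822.38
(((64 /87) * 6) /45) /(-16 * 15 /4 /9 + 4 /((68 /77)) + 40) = 2176 /839985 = 0.00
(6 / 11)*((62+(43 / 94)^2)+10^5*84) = 222668849043 / 48598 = 4581852.11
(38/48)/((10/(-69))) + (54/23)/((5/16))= 3773/1840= 2.05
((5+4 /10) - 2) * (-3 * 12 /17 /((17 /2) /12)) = -864 /85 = -10.16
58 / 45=1.29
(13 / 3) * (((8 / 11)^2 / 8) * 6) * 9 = 1872 / 121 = 15.47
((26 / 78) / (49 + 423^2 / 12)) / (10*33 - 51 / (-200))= 800 / 11857277367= 0.00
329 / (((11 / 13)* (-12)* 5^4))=-4277 / 82500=-0.05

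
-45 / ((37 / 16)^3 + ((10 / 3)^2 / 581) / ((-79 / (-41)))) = -76140933120 / 20941092023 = -3.64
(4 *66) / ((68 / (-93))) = -6138 / 17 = -361.06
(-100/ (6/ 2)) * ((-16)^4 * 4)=-26214400/ 3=-8738133.33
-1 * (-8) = 8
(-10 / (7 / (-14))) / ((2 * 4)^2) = 5 / 16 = 0.31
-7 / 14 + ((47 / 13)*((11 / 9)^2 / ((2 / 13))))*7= 19864 / 81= 245.23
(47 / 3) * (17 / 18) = 799 / 54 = 14.80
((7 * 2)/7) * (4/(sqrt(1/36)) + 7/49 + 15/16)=2809/56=50.16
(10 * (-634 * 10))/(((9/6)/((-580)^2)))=-42655520000/3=-14218506666.67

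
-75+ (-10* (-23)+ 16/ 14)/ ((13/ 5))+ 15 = 2630/ 91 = 28.90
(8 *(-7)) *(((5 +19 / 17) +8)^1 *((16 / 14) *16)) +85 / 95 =-4669151 / 323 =-14455.58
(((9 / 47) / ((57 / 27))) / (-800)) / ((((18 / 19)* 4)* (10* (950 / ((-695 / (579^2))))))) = 139 / 21288548480000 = 0.00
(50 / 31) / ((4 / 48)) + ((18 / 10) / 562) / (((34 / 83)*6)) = 114655719 / 5923480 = 19.36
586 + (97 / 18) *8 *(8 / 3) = 18926 / 27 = 700.96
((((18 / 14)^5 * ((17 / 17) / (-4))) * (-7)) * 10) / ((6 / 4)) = 98415 / 2401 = 40.99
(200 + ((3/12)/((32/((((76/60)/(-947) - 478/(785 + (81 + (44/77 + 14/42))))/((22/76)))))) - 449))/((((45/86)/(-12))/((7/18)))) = 2729143904415383/1228876822800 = 2220.84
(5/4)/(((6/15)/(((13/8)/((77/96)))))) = 6.33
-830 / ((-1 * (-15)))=-166 / 3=-55.33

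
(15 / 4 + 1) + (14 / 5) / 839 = 79761 / 16780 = 4.75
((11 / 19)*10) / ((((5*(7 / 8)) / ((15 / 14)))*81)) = 440 / 25137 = 0.02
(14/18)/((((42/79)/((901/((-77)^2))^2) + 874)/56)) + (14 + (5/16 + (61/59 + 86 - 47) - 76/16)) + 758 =24671444593940059/30547389010608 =807.64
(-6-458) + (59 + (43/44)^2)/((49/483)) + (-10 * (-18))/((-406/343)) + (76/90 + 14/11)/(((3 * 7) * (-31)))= -41260907407/1644738480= -25.09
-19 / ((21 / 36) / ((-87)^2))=-1725732 / 7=-246533.14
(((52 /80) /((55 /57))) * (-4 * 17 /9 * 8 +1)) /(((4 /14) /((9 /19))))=-29211 /440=-66.39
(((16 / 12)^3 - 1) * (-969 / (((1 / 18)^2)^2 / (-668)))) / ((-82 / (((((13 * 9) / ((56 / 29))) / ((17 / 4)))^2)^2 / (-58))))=391144083260536283301 / 483640633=808749423790.73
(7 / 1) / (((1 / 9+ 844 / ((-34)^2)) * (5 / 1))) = 1.66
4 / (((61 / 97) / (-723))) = -280524 / 61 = -4598.75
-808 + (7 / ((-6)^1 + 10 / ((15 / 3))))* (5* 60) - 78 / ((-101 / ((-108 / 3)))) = -137441 / 101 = -1360.80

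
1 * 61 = 61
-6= -6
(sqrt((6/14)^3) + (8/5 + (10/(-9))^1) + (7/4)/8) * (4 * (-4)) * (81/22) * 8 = -18342/55 - 15552 * sqrt(21)/539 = -465.71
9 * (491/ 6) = 1473/ 2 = 736.50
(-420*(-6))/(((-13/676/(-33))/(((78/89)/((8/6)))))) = 252972720/89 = 2842390.11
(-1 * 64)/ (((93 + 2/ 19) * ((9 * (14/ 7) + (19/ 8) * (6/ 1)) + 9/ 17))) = -0.02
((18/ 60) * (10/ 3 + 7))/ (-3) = -31/ 30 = -1.03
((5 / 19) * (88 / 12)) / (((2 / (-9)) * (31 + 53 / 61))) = -3355 / 12312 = -0.27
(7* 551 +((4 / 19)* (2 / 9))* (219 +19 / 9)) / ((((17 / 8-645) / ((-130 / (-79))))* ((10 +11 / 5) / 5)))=-154747918000 / 38142756063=-4.06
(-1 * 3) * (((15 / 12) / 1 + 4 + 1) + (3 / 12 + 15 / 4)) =-123 / 4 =-30.75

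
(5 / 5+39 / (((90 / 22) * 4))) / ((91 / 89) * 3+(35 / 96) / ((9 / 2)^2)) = 1.10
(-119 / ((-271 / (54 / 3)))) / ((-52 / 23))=-24633 / 7046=-3.50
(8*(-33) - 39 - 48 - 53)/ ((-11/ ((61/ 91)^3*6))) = 550201944/ 8289281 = 66.38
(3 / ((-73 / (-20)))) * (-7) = -420 / 73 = -5.75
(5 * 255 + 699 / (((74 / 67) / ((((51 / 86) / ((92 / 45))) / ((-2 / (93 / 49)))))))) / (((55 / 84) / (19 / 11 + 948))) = 395905305352509 / 247954168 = 1596687.44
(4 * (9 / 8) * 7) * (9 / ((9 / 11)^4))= 102487 / 162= 632.64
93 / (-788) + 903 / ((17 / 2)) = 1421547 / 13396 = 106.12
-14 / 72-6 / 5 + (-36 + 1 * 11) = -4751 / 180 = -26.39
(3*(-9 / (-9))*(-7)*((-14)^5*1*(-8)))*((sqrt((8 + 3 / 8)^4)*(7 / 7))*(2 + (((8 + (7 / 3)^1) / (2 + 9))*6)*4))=-1711129409640 / 11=-155557219058.18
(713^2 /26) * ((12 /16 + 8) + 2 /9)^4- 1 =5533362794106913 /43670016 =126708513.09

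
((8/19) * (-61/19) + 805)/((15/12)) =1160468/1805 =642.92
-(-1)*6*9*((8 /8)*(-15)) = -810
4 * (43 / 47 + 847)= 159408 / 47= 3391.66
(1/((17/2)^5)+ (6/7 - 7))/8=-61053627/79511992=-0.77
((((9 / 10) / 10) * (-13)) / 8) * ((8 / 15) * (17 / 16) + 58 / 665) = -101751 / 1064000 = -0.10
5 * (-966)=-4830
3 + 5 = 8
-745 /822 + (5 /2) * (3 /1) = 2710 /411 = 6.59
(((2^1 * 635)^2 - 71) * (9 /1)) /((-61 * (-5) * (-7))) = -14515461 /2135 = -6798.81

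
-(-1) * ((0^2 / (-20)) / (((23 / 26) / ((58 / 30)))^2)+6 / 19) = 6 / 19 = 0.32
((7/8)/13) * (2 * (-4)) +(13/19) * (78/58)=0.38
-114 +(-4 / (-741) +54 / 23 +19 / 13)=-110.19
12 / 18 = 2 / 3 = 0.67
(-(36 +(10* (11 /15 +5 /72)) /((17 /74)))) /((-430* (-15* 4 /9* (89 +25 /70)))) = -8939 /32275800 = -0.00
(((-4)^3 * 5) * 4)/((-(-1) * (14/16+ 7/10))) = -51200/63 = -812.70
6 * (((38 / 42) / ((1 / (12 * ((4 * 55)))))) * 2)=200640 / 7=28662.86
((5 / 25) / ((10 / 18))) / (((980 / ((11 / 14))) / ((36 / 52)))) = 891 / 4459000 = 0.00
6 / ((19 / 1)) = 6 / 19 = 0.32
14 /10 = 7 /5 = 1.40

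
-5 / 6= -0.83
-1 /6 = -0.17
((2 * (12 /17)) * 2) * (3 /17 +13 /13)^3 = 384000 /83521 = 4.60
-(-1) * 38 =38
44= 44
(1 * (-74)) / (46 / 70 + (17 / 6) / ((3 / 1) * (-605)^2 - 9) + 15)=-17063945640 / 3610441603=-4.73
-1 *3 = -3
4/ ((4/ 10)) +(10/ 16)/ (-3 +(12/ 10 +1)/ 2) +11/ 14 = 5563/ 532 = 10.46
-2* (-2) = 4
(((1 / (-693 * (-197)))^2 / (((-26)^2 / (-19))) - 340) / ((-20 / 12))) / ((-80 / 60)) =-4283754114079459 / 27998392902480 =-153.00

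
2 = 2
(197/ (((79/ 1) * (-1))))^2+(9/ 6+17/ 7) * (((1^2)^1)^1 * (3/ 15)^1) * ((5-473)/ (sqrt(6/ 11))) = 38809/ 6241-429 * sqrt(66)/ 7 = -491.67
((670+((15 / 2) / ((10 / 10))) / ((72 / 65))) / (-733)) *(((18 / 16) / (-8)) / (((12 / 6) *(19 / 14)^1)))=682185 / 14261248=0.05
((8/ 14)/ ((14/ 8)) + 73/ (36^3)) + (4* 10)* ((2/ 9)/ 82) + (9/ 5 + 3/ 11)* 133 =1423413378263/ 5155254720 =276.11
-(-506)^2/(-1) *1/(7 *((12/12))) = 256036/7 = 36576.57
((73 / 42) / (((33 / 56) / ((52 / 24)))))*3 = 1898 / 99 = 19.17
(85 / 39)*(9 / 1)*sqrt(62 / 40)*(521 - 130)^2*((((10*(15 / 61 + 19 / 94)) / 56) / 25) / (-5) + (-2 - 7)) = -40239703592277*sqrt(155) / 14908400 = -33603892.41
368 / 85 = 4.33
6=6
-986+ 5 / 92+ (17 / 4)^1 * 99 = -25999 / 46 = -565.20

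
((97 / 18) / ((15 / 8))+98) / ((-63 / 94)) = -1280092 / 8505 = -150.51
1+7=8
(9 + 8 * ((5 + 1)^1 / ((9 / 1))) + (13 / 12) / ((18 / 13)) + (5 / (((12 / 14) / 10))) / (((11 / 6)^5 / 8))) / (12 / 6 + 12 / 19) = 4976678797 / 347870160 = 14.31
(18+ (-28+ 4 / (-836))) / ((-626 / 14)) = 14637 / 65417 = 0.22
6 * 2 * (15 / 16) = 45 / 4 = 11.25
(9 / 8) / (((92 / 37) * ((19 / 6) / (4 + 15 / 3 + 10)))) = 999 / 368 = 2.71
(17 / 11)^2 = 289 / 121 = 2.39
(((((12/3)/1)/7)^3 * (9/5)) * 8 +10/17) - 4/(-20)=101317/29155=3.48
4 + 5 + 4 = 13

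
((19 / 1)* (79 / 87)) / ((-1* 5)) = -1501 / 435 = -3.45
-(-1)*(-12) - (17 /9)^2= -1261 /81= -15.57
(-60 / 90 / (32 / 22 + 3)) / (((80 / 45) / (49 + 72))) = -3993 / 392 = -10.19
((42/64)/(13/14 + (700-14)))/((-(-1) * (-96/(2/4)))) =-49/9847808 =-0.00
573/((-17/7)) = -4011/17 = -235.94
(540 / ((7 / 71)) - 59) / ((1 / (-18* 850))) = -580283100 / 7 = -82897585.71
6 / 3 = 2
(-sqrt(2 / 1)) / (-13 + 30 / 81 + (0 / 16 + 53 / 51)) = 459 * sqrt(2) / 5320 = 0.12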